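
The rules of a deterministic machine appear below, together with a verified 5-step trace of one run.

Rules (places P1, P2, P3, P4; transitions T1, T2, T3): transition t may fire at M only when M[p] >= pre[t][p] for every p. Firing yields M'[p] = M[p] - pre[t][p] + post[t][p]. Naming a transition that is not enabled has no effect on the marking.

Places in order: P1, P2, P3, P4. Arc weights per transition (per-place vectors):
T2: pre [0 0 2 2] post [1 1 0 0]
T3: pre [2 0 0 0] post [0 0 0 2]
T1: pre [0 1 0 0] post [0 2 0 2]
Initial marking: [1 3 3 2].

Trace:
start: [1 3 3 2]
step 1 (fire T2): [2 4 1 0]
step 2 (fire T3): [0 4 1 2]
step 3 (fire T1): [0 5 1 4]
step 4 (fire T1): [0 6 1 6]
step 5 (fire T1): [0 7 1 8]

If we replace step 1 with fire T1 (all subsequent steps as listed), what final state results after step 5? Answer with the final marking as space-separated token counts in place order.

1 7 3 10

(re-executing from step 1 with the substitution; state before step 1: [1 3 3 2])
step 1 (fire T1): [1 4 3 4]
step 2 (fire T3): [1 4 3 4]
step 3 (fire T1): [1 5 3 6]
step 4 (fire T1): [1 6 3 8]
step 5 (fire T1): [1 7 3 10]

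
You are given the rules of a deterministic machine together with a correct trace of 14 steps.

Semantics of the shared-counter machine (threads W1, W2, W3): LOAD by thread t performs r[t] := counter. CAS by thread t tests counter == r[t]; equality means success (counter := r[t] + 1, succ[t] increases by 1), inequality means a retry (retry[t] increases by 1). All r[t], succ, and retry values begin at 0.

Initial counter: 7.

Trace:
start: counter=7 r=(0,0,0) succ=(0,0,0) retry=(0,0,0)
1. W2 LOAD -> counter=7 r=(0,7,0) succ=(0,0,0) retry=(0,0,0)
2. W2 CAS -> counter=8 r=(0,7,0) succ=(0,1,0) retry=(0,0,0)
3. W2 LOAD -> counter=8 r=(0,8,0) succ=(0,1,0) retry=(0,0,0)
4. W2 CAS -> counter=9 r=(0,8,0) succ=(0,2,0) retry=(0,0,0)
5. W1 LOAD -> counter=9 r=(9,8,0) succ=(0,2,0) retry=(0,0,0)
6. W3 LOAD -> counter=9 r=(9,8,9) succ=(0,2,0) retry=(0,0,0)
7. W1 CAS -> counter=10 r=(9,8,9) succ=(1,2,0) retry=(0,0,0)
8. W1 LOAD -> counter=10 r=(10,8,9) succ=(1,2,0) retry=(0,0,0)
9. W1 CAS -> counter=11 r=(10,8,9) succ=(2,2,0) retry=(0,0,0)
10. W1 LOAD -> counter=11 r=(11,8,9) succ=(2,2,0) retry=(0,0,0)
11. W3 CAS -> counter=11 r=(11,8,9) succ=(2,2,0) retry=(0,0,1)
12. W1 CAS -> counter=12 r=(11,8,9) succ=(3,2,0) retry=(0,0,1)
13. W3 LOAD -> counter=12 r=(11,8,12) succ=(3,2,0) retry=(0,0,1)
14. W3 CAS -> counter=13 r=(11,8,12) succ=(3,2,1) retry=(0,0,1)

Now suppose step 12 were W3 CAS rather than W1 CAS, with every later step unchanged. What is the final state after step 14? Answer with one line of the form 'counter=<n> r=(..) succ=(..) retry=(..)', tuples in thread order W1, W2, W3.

(re-executing from step 12 with the substitution; state before step 12: counter=11 r=(11,8,9) succ=(2,2,0) retry=(0,0,1))
12. W3 CAS -> counter=11 r=(11,8,9) succ=(2,2,0) retry=(0,0,2)
13. W3 LOAD -> counter=11 r=(11,8,11) succ=(2,2,0) retry=(0,0,2)
14. W3 CAS -> counter=12 r=(11,8,11) succ=(2,2,1) retry=(0,0,2)

counter=12 r=(11,8,11) succ=(2,2,1) retry=(0,0,2)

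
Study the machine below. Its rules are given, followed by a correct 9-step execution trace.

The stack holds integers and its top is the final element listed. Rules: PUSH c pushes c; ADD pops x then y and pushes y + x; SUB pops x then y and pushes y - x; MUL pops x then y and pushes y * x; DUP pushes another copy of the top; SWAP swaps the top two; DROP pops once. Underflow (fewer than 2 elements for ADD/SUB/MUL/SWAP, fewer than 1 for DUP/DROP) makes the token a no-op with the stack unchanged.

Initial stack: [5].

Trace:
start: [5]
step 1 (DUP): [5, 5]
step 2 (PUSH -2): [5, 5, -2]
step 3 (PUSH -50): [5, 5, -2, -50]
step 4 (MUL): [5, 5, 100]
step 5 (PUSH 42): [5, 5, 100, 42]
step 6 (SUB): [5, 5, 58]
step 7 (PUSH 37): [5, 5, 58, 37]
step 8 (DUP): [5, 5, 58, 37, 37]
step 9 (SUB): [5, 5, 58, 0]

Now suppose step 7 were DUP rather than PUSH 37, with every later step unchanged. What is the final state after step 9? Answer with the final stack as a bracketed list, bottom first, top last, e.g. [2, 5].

(re-executing from step 7 with the substitution; state before step 7: [5, 5, 58])
step 7 (DUP): [5, 5, 58, 58]
step 8 (DUP): [5, 5, 58, 58, 58]
step 9 (SUB): [5, 5, 58, 0]

[5, 5, 58, 0]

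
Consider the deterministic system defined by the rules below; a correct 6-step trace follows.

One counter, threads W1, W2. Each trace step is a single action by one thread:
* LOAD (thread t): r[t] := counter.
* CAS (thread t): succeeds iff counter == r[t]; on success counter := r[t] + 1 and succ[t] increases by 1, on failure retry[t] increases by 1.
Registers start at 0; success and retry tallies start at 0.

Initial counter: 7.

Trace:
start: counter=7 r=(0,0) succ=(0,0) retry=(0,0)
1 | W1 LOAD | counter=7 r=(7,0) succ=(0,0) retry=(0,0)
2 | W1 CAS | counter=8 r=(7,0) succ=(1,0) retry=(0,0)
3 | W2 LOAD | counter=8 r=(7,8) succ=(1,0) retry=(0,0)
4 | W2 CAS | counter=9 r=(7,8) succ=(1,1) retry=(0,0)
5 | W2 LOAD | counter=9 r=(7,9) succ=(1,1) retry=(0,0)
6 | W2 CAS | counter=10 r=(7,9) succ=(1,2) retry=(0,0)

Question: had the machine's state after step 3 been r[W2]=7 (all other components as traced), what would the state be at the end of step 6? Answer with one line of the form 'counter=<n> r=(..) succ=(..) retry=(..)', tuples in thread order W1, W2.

state after step 3 := counter=8 r=(7,7) succ=(1,0) retry=(0,0)
4 | W2 CAS | counter=8 r=(7,7) succ=(1,0) retry=(0,1)
5 | W2 LOAD | counter=8 r=(7,8) succ=(1,0) retry=(0,1)
6 | W2 CAS | counter=9 r=(7,8) succ=(1,1) retry=(0,1)

counter=9 r=(7,8) succ=(1,1) retry=(0,1)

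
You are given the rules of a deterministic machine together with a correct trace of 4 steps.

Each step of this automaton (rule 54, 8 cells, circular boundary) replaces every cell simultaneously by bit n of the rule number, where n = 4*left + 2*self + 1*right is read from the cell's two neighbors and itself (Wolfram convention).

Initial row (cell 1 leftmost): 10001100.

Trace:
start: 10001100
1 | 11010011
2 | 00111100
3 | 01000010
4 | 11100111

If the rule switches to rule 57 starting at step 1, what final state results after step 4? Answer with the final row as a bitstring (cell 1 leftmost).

01010101

(re-executing steps 1..4 under rule 57; state before step 1: 10001100)
1 | 01101010
2 | 01010101
3 | 10101010
4 | 01010101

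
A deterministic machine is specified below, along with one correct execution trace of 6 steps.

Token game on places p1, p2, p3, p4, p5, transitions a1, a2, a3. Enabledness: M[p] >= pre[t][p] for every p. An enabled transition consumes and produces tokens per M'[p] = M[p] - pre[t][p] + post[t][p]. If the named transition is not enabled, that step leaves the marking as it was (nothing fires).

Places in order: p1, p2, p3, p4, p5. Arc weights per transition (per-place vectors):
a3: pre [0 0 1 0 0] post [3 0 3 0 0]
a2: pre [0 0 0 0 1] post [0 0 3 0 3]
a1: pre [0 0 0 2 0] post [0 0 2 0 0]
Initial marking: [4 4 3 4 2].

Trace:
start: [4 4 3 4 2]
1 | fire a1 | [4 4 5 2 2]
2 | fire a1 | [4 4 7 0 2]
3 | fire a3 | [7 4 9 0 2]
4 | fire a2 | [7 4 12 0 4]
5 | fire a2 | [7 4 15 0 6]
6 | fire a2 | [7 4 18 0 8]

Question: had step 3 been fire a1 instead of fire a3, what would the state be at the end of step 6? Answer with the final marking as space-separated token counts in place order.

4 4 16 0 8

(re-executing from step 3 with the substitution; state before step 3: [4 4 7 0 2])
3 | fire a1 | [4 4 7 0 2]
4 | fire a2 | [4 4 10 0 4]
5 | fire a2 | [4 4 13 0 6]
6 | fire a2 | [4 4 16 0 8]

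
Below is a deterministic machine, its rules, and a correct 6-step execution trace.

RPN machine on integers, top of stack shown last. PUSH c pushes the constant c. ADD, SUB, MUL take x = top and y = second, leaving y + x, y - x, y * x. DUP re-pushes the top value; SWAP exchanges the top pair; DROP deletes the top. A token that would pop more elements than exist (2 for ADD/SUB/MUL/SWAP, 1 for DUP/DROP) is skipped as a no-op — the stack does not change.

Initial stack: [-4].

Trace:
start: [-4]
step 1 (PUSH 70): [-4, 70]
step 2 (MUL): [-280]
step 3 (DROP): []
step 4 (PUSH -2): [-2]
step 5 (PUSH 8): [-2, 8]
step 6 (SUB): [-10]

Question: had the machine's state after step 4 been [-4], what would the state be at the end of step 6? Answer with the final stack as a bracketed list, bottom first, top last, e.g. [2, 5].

[-12]

state after step 4 := [-4]
step 5 (PUSH 8): [-4, 8]
step 6 (SUB): [-12]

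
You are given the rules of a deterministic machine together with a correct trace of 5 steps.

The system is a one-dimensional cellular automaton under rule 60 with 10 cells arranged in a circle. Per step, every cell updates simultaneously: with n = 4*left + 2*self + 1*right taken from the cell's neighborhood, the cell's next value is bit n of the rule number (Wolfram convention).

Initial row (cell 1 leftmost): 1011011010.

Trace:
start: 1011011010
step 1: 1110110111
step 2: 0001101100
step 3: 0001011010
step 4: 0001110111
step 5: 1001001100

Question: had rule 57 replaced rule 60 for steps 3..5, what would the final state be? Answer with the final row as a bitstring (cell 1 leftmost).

(re-executing steps 3..5 under rule 57; state before step 3: 0001101100)
step 3: 1101011011
step 4: 0010110110
step 5: 1001101101

1001101101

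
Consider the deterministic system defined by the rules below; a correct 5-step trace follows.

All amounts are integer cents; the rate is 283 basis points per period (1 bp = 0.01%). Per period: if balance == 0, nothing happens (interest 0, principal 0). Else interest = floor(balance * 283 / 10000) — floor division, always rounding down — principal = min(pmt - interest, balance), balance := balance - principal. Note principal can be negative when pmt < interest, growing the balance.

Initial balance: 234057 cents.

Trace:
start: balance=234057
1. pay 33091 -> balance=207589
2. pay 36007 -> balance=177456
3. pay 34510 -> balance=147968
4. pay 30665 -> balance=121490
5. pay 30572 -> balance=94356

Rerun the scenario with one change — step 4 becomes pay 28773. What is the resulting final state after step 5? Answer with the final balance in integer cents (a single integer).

96301

(re-executing from step 4 with the substitution; state before step 4: balance=147968)
4. pay 28773 -> balance=123382
5. pay 30572 -> balance=96301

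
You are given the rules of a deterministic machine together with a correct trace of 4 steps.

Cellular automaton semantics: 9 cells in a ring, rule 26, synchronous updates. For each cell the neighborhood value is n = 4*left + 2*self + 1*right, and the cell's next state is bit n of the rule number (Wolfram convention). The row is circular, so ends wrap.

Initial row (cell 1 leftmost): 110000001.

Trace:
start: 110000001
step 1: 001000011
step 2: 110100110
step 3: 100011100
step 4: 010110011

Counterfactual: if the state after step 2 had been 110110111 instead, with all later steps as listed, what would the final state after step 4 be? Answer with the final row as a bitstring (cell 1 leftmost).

001011010

state after step 2 := 110110111
step 3: 000100100
step 4: 001011010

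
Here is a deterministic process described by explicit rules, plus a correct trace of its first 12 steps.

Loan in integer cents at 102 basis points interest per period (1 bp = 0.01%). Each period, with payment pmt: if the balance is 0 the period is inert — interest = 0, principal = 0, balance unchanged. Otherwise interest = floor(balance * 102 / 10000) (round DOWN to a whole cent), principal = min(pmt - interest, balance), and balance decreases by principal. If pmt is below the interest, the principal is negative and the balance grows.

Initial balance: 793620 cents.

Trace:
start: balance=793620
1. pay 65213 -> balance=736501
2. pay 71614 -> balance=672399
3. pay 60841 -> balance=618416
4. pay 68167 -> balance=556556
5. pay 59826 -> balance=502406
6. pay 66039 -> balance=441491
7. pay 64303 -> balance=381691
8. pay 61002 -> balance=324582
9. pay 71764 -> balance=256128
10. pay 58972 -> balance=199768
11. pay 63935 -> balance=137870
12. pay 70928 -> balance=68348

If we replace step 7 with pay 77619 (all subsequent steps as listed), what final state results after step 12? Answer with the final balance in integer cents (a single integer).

(re-executing from step 7 with the substitution; state before step 7: balance=441491)
7. pay 77619 -> balance=368375
8. pay 61002 -> balance=311130
9. pay 71764 -> balance=242539
10. pay 58972 -> balance=186040
11. pay 63935 -> balance=124002
12. pay 70928 -> balance=54338

54338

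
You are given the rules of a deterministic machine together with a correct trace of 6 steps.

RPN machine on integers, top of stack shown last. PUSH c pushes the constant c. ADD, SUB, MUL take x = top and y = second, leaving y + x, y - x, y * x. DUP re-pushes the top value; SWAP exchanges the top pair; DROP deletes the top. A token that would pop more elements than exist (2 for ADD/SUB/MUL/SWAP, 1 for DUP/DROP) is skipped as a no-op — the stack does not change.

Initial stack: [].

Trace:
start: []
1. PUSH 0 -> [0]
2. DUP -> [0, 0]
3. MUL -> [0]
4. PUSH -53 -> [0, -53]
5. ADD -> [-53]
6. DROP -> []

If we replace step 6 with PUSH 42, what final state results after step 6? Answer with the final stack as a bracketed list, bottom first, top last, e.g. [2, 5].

(re-executing from step 6 with the substitution; state before step 6: [-53])
6. PUSH 42 -> [-53, 42]

[-53, 42]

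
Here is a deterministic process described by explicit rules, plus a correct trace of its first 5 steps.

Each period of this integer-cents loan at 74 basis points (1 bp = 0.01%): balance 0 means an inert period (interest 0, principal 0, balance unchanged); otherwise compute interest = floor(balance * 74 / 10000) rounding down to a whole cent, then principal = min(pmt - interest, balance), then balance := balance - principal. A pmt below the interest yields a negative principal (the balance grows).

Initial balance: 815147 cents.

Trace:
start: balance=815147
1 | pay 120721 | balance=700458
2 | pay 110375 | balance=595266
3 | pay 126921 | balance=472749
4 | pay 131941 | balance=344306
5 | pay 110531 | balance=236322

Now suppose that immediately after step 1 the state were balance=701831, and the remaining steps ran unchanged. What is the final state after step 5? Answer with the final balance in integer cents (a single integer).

237737

state after step 1 := balance=701831
2 | pay 110375 | balance=596649
3 | pay 126921 | balance=474143
4 | pay 131941 | balance=345710
5 | pay 110531 | balance=237737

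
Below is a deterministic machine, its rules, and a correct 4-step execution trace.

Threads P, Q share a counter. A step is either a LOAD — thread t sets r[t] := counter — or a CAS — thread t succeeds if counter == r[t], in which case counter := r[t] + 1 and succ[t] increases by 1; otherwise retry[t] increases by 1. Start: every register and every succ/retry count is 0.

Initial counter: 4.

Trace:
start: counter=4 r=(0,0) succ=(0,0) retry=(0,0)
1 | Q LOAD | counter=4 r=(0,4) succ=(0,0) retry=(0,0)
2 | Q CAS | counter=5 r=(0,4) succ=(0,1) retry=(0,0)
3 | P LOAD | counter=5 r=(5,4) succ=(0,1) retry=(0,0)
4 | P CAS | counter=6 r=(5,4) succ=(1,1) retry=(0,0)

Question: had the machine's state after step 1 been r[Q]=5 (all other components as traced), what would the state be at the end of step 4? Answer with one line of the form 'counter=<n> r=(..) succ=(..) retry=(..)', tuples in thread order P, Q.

state after step 1 := counter=4 r=(0,5) succ=(0,0) retry=(0,0)
2 | Q CAS | counter=4 r=(0,5) succ=(0,0) retry=(0,1)
3 | P LOAD | counter=4 r=(4,5) succ=(0,0) retry=(0,1)
4 | P CAS | counter=5 r=(4,5) succ=(1,0) retry=(0,1)

counter=5 r=(4,5) succ=(1,0) retry=(0,1)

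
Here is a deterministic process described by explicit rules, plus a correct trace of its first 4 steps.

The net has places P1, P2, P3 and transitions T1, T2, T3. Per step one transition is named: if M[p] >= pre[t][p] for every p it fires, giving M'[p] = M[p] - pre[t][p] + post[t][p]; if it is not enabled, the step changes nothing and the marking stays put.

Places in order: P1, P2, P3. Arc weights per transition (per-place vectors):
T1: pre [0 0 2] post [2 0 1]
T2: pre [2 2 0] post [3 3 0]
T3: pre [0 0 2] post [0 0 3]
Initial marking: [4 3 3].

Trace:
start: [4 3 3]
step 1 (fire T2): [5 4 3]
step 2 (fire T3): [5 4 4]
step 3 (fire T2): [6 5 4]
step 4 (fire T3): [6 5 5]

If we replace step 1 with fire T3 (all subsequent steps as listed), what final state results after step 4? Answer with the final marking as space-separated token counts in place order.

(re-executing from step 1 with the substitution; state before step 1: [4 3 3])
step 1 (fire T3): [4 3 4]
step 2 (fire T3): [4 3 5]
step 3 (fire T2): [5 4 5]
step 4 (fire T3): [5 4 6]

5 4 6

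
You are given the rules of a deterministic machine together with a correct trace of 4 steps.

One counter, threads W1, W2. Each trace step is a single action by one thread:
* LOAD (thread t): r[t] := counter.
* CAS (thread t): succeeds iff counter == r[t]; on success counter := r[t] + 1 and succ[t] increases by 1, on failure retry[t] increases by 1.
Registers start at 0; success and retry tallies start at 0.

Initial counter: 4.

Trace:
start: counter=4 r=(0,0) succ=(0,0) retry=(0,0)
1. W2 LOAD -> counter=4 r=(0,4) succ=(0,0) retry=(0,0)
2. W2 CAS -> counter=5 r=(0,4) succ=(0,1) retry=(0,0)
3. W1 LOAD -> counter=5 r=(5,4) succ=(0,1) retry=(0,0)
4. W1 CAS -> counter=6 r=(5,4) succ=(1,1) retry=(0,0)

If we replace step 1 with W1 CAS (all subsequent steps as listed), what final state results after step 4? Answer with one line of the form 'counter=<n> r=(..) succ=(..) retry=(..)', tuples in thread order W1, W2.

counter=5 r=(4,0) succ=(1,0) retry=(1,1)

(re-executing from step 1 with the substitution; state before step 1: counter=4 r=(0,0) succ=(0,0) retry=(0,0))
1. W1 CAS -> counter=4 r=(0,0) succ=(0,0) retry=(1,0)
2. W2 CAS -> counter=4 r=(0,0) succ=(0,0) retry=(1,1)
3. W1 LOAD -> counter=4 r=(4,0) succ=(0,0) retry=(1,1)
4. W1 CAS -> counter=5 r=(4,0) succ=(1,0) retry=(1,1)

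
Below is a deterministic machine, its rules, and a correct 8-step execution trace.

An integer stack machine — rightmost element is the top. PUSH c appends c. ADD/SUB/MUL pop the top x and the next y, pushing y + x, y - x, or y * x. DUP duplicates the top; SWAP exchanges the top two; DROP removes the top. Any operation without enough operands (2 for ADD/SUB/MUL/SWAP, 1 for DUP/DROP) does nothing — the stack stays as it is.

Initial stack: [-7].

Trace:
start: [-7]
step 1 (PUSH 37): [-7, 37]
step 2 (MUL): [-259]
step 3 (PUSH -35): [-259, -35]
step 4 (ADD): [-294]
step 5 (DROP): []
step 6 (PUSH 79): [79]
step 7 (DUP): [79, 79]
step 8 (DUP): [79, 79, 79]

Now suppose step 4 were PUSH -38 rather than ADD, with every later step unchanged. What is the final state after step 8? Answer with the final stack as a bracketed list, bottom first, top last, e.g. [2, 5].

(re-executing from step 4 with the substitution; state before step 4: [-259, -35])
step 4 (PUSH -38): [-259, -35, -38]
step 5 (DROP): [-259, -35]
step 6 (PUSH 79): [-259, -35, 79]
step 7 (DUP): [-259, -35, 79, 79]
step 8 (DUP): [-259, -35, 79, 79, 79]

[-259, -35, 79, 79, 79]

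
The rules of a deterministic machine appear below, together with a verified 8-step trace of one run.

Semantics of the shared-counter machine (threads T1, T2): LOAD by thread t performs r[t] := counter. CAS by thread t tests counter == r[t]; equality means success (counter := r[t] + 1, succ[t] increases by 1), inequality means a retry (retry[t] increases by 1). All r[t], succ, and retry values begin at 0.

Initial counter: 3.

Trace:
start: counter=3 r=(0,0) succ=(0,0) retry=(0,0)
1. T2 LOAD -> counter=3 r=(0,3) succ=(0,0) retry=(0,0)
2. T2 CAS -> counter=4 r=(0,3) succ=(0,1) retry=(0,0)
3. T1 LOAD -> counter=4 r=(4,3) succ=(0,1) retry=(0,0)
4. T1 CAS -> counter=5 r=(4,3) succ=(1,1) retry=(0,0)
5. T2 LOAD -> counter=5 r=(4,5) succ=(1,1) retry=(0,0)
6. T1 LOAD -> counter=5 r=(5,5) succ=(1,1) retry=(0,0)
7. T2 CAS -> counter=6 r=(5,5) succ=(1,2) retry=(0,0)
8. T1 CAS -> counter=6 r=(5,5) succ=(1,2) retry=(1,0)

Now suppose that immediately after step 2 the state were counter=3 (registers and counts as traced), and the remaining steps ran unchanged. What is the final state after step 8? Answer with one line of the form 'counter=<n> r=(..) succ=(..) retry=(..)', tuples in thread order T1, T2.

state after step 2 := counter=3 r=(0,3) succ=(0,1) retry=(0,0)
3. T1 LOAD -> counter=3 r=(3,3) succ=(0,1) retry=(0,0)
4. T1 CAS -> counter=4 r=(3,3) succ=(1,1) retry=(0,0)
5. T2 LOAD -> counter=4 r=(3,4) succ=(1,1) retry=(0,0)
6. T1 LOAD -> counter=4 r=(4,4) succ=(1,1) retry=(0,0)
7. T2 CAS -> counter=5 r=(4,4) succ=(1,2) retry=(0,0)
8. T1 CAS -> counter=5 r=(4,4) succ=(1,2) retry=(1,0)

counter=5 r=(4,4) succ=(1,2) retry=(1,0)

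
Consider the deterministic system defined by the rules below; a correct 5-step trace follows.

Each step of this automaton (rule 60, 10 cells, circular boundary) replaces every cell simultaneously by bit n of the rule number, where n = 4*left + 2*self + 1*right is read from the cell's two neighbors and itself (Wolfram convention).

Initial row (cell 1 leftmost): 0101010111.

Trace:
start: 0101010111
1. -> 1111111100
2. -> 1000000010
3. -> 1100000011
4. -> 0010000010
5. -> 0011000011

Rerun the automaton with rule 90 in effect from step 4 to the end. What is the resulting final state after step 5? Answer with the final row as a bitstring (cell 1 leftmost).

1111001111

(re-executing steps 4..5 under rule 90; state before step 4: 1100000011)
4. -> 0110000110
5. -> 1111001111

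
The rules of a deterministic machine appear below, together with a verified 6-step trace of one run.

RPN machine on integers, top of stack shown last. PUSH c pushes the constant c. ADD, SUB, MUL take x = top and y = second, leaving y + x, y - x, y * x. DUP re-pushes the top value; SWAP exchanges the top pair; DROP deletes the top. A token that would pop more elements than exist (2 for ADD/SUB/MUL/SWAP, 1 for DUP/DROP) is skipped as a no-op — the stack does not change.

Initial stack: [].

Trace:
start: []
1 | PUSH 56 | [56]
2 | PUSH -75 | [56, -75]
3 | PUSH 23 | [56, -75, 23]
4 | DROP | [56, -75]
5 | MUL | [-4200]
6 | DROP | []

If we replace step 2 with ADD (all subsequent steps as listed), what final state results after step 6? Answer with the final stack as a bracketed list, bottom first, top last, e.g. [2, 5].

(re-executing from step 2 with the substitution; state before step 2: [56])
2 | ADD | [56]
3 | PUSH 23 | [56, 23]
4 | DROP | [56]
5 | MUL | [56]
6 | DROP | []

[]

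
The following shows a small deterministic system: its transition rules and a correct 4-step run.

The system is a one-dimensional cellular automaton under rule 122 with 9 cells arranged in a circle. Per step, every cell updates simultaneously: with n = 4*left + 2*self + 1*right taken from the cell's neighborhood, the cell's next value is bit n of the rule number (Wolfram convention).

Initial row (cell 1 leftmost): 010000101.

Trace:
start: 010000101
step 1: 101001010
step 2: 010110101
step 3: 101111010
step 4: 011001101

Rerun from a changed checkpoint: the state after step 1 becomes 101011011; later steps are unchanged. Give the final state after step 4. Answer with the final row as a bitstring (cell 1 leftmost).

000110110

state after step 1 := 101011011
step 2: 110111110
step 3: 111100011
step 4: 000110110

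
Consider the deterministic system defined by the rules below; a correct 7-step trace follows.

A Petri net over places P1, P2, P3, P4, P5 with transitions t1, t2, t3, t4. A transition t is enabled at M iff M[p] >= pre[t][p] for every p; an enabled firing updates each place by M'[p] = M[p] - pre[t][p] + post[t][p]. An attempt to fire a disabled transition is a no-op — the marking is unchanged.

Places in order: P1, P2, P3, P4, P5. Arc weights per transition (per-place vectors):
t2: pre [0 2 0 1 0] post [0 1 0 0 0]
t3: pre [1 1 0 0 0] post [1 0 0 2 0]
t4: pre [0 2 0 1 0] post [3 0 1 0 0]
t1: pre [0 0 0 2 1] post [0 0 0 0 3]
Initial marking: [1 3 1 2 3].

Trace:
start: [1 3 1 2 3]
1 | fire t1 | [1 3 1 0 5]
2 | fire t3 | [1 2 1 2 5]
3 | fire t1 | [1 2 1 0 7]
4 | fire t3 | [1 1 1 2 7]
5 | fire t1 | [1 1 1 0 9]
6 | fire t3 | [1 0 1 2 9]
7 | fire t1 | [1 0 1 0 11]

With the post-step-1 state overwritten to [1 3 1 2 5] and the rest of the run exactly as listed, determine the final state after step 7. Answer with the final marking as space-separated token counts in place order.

state after step 1 := [1 3 1 2 5]
2 | fire t3 | [1 2 1 4 5]
3 | fire t1 | [1 2 1 2 7]
4 | fire t3 | [1 1 1 4 7]
5 | fire t1 | [1 1 1 2 9]
6 | fire t3 | [1 0 1 4 9]
7 | fire t1 | [1 0 1 2 11]

1 0 1 2 11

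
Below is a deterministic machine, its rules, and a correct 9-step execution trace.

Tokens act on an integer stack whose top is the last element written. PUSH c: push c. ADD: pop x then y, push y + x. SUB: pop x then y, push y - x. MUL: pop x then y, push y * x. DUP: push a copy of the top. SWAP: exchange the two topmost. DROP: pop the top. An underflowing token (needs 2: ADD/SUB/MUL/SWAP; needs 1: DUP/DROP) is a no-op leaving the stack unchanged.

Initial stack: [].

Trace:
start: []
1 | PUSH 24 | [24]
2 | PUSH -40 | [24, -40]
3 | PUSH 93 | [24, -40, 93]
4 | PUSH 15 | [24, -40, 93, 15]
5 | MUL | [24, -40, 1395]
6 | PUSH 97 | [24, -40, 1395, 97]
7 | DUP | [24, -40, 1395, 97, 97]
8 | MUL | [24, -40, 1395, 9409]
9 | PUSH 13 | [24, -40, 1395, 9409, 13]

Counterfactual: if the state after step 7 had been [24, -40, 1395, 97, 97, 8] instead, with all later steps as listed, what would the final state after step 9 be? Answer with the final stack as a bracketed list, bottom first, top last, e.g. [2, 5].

state after step 7 := [24, -40, 1395, 97, 97, 8]
8 | MUL | [24, -40, 1395, 97, 776]
9 | PUSH 13 | [24, -40, 1395, 97, 776, 13]

[24, -40, 1395, 97, 776, 13]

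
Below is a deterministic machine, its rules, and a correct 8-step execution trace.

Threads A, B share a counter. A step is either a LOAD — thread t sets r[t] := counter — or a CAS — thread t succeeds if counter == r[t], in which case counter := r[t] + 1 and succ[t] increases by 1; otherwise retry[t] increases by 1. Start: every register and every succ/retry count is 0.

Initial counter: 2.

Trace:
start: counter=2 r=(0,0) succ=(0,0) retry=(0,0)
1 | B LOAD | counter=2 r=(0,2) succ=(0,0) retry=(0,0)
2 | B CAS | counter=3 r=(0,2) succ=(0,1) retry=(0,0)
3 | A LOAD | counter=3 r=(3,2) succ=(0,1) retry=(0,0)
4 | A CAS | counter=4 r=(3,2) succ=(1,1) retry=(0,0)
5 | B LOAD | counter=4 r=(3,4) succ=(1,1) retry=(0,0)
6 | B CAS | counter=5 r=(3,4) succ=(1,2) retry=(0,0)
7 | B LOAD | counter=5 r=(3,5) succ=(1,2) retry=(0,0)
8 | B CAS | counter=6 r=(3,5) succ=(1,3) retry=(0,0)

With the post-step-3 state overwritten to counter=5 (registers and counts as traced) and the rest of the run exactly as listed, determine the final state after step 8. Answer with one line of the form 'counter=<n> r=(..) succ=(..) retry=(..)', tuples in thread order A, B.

state after step 3 := counter=5 r=(3,2) succ=(0,1) retry=(0,0)
4 | A CAS | counter=5 r=(3,2) succ=(0,1) retry=(1,0)
5 | B LOAD | counter=5 r=(3,5) succ=(0,1) retry=(1,0)
6 | B CAS | counter=6 r=(3,5) succ=(0,2) retry=(1,0)
7 | B LOAD | counter=6 r=(3,6) succ=(0,2) retry=(1,0)
8 | B CAS | counter=7 r=(3,6) succ=(0,3) retry=(1,0)

counter=7 r=(3,6) succ=(0,3) retry=(1,0)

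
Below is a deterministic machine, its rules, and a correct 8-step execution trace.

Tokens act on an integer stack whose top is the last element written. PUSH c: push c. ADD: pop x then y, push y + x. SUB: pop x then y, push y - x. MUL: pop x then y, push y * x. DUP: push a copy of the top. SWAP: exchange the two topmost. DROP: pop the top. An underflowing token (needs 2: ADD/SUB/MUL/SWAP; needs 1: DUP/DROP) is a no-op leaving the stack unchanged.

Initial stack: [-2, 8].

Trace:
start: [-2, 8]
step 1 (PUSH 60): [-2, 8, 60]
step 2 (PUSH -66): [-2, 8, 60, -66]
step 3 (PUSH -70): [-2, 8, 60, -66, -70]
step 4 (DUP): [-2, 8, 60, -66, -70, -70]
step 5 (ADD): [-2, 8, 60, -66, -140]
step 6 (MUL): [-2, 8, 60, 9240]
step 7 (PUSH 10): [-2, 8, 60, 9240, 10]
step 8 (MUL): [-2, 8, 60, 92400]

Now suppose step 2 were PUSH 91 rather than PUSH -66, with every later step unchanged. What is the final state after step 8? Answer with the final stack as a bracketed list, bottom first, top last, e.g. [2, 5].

(re-executing from step 2 with the substitution; state before step 2: [-2, 8, 60])
step 2 (PUSH 91): [-2, 8, 60, 91]
step 3 (PUSH -70): [-2, 8, 60, 91, -70]
step 4 (DUP): [-2, 8, 60, 91, -70, -70]
step 5 (ADD): [-2, 8, 60, 91, -140]
step 6 (MUL): [-2, 8, 60, -12740]
step 7 (PUSH 10): [-2, 8, 60, -12740, 10]
step 8 (MUL): [-2, 8, 60, -127400]

[-2, 8, 60, -127400]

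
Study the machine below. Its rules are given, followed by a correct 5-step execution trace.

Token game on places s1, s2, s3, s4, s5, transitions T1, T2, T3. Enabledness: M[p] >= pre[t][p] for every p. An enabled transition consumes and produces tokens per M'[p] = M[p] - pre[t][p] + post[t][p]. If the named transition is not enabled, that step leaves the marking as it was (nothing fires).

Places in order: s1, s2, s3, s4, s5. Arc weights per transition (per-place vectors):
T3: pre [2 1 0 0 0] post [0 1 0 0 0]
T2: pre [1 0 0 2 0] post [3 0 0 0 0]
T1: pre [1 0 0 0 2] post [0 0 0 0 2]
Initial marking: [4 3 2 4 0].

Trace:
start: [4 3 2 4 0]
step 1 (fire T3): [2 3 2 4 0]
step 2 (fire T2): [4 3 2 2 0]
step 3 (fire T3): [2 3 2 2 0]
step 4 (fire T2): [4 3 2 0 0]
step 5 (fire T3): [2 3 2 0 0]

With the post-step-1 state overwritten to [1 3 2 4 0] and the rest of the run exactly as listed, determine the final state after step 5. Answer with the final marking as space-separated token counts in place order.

1 3 2 0 0

state after step 1 := [1 3 2 4 0]
step 2 (fire T2): [3 3 2 2 0]
step 3 (fire T3): [1 3 2 2 0]
step 4 (fire T2): [3 3 2 0 0]
step 5 (fire T3): [1 3 2 0 0]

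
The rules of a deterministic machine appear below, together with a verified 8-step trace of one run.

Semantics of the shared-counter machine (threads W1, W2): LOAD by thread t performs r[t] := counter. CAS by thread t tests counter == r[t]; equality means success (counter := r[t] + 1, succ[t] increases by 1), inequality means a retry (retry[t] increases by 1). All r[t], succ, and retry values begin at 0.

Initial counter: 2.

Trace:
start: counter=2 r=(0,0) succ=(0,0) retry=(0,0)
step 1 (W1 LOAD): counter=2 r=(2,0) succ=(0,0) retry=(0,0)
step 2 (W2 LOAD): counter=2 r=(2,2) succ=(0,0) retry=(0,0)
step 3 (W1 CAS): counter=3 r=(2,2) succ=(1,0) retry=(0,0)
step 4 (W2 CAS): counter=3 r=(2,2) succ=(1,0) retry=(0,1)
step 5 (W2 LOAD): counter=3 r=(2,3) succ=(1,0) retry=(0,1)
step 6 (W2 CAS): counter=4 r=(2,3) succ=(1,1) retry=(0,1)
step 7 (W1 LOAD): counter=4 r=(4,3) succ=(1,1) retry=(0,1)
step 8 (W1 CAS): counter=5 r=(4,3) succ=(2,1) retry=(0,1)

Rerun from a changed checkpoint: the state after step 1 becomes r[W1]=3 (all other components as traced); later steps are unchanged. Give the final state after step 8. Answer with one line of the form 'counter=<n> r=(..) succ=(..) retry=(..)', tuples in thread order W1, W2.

state after step 1 := counter=2 r=(3,0) succ=(0,0) retry=(0,0)
step 2 (W2 LOAD): counter=2 r=(3,2) succ=(0,0) retry=(0,0)
step 3 (W1 CAS): counter=2 r=(3,2) succ=(0,0) retry=(1,0)
step 4 (W2 CAS): counter=3 r=(3,2) succ=(0,1) retry=(1,0)
step 5 (W2 LOAD): counter=3 r=(3,3) succ=(0,1) retry=(1,0)
step 6 (W2 CAS): counter=4 r=(3,3) succ=(0,2) retry=(1,0)
step 7 (W1 LOAD): counter=4 r=(4,3) succ=(0,2) retry=(1,0)
step 8 (W1 CAS): counter=5 r=(4,3) succ=(1,2) retry=(1,0)

counter=5 r=(4,3) succ=(1,2) retry=(1,0)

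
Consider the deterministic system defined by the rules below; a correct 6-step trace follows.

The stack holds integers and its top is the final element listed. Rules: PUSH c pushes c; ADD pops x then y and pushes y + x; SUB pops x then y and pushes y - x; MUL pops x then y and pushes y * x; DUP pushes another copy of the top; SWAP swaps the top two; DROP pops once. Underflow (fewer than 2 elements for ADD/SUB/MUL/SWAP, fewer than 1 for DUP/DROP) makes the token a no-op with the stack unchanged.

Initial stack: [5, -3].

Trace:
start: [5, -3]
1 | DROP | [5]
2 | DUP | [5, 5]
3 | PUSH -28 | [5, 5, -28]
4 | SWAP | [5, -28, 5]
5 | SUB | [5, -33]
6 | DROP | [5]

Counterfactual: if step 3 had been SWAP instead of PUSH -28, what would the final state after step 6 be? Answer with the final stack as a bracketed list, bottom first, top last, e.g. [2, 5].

[]

(re-executing from step 3 with the substitution; state before step 3: [5, 5])
3 | SWAP | [5, 5]
4 | SWAP | [5, 5]
5 | SUB | [0]
6 | DROP | []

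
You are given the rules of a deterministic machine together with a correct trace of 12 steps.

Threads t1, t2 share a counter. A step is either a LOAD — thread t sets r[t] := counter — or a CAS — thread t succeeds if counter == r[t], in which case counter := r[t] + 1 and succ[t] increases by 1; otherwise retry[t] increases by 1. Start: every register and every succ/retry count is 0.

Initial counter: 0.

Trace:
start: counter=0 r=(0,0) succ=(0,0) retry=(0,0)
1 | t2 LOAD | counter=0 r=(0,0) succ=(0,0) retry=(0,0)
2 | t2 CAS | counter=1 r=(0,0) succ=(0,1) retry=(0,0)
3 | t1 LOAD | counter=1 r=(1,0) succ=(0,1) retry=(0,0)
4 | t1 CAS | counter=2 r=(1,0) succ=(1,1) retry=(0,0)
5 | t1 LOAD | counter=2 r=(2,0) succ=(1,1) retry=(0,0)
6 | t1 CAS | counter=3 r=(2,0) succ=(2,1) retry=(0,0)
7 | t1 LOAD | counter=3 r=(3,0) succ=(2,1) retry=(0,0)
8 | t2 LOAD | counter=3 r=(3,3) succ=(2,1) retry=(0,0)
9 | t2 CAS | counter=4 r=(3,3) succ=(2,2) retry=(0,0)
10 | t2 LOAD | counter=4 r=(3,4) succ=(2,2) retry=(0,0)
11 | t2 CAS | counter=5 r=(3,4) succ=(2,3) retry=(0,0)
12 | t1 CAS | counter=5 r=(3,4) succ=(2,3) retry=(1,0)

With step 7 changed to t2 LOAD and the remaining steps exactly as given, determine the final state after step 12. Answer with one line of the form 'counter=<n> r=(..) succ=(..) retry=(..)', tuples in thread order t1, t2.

counter=5 r=(2,4) succ=(2,3) retry=(1,0)

(re-executing from step 7 with the substitution; state before step 7: counter=3 r=(2,0) succ=(2,1) retry=(0,0))
7 | t2 LOAD | counter=3 r=(2,3) succ=(2,1) retry=(0,0)
8 | t2 LOAD | counter=3 r=(2,3) succ=(2,1) retry=(0,0)
9 | t2 CAS | counter=4 r=(2,3) succ=(2,2) retry=(0,0)
10 | t2 LOAD | counter=4 r=(2,4) succ=(2,2) retry=(0,0)
11 | t2 CAS | counter=5 r=(2,4) succ=(2,3) retry=(0,0)
12 | t1 CAS | counter=5 r=(2,4) succ=(2,3) retry=(1,0)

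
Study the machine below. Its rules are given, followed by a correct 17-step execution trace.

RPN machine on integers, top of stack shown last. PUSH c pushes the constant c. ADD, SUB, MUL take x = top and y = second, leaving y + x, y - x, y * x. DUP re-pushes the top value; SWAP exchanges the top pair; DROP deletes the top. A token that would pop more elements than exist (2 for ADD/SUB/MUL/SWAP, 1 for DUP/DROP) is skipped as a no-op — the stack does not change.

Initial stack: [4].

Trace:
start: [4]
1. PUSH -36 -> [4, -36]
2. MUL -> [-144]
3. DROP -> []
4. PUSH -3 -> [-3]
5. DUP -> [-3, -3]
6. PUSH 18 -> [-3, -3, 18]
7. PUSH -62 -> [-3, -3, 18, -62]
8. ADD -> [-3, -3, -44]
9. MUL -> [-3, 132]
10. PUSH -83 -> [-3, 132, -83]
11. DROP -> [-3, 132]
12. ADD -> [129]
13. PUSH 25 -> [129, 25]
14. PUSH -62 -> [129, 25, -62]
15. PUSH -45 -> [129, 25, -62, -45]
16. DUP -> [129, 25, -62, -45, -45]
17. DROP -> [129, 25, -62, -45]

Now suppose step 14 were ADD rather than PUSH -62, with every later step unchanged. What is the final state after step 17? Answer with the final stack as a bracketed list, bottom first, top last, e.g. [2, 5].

[154, -45]

(re-executing from step 14 with the substitution; state before step 14: [129, 25])
14. ADD -> [154]
15. PUSH -45 -> [154, -45]
16. DUP -> [154, -45, -45]
17. DROP -> [154, -45]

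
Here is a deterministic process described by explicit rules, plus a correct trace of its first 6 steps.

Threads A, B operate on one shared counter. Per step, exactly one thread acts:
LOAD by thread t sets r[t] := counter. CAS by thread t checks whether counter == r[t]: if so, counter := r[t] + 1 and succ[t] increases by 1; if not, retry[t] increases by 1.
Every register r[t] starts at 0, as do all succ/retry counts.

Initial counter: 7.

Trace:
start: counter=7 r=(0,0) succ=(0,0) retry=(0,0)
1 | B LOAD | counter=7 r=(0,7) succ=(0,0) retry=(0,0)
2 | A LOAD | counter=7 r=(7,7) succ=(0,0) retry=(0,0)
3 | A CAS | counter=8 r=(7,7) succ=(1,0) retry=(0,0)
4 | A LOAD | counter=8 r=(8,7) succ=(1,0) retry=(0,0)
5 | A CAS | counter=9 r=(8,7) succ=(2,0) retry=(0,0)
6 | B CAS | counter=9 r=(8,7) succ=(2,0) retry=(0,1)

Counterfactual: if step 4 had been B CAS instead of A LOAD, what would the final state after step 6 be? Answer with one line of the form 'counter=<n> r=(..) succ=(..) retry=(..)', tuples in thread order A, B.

(re-executing from step 4 with the substitution; state before step 4: counter=8 r=(7,7) succ=(1,0) retry=(0,0))
4 | B CAS | counter=8 r=(7,7) succ=(1,0) retry=(0,1)
5 | A CAS | counter=8 r=(7,7) succ=(1,0) retry=(1,1)
6 | B CAS | counter=8 r=(7,7) succ=(1,0) retry=(1,2)

counter=8 r=(7,7) succ=(1,0) retry=(1,2)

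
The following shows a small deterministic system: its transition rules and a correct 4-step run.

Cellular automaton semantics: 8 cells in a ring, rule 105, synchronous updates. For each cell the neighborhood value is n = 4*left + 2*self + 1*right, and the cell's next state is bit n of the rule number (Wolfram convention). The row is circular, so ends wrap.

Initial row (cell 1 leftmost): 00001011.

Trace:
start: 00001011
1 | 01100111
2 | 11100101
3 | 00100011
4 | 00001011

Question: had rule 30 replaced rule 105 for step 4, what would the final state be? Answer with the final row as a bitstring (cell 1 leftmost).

(re-executing step 4 under rule 30; state before step 4: 00100011)
4 | 11110110

11110110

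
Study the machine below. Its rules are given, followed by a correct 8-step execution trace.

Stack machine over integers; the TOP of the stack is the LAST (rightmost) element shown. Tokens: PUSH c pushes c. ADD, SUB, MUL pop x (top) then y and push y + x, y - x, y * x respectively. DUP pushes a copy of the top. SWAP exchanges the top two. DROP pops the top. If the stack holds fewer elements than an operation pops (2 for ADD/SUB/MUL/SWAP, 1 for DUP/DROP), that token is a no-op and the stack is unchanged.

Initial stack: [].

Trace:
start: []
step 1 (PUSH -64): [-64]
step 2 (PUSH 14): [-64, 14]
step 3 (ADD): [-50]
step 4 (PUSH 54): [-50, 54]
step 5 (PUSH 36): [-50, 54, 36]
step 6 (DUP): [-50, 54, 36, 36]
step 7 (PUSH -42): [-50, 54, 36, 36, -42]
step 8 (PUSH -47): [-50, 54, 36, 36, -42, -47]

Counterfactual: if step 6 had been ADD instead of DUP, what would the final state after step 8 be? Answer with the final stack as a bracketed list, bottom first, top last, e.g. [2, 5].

(re-executing from step 6 with the substitution; state before step 6: [-50, 54, 36])
step 6 (ADD): [-50, 90]
step 7 (PUSH -42): [-50, 90, -42]
step 8 (PUSH -47): [-50, 90, -42, -47]

[-50, 90, -42, -47]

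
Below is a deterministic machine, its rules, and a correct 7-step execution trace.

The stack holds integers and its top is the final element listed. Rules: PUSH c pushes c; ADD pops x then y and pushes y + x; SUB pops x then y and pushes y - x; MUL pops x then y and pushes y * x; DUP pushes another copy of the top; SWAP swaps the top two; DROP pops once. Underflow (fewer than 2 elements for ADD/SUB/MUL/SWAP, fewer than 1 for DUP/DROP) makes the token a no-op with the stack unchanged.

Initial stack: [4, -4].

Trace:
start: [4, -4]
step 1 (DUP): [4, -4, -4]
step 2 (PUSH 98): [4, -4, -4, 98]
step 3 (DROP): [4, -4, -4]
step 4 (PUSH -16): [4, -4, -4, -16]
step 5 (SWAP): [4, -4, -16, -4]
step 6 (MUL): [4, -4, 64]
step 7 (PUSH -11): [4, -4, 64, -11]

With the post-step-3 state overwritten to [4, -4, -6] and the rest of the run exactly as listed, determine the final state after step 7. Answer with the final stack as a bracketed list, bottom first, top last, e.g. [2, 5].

state after step 3 := [4, -4, -6]
step 4 (PUSH -16): [4, -4, -6, -16]
step 5 (SWAP): [4, -4, -16, -6]
step 6 (MUL): [4, -4, 96]
step 7 (PUSH -11): [4, -4, 96, -11]

[4, -4, 96, -11]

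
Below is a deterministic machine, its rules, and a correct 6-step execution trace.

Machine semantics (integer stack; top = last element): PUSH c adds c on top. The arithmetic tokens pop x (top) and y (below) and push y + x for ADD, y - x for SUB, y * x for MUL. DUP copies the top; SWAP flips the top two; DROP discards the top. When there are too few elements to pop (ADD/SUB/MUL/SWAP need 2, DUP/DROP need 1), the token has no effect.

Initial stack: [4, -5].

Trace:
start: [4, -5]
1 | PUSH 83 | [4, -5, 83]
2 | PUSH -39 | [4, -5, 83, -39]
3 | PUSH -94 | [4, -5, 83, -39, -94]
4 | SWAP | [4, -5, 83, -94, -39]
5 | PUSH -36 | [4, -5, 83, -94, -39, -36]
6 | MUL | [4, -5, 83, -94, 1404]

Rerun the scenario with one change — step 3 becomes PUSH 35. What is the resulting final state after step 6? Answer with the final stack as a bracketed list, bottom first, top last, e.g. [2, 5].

[4, -5, 83, 35, 1404]

(re-executing from step 3 with the substitution; state before step 3: [4, -5, 83, -39])
3 | PUSH 35 | [4, -5, 83, -39, 35]
4 | SWAP | [4, -5, 83, 35, -39]
5 | PUSH -36 | [4, -5, 83, 35, -39, -36]
6 | MUL | [4, -5, 83, 35, 1404]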